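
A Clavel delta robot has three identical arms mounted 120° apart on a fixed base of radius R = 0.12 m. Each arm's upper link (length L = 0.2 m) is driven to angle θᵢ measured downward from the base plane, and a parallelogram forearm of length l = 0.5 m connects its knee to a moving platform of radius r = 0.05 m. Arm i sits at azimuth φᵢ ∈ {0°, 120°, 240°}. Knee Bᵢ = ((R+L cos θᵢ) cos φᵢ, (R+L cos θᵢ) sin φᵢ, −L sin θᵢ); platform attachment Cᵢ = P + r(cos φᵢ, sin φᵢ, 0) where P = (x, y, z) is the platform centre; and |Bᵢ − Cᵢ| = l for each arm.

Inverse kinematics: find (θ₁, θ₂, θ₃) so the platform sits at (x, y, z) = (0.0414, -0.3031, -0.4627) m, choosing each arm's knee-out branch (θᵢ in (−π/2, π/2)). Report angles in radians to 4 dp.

rotate P by −φ1: (0.0414, -0.3031, -0.4627)
  e−x'=0.0286;  (l²−L²−(e−x')²−y'²−z²)/2L = -0.2419
  √(A²+B²)=0.4636;  θ1 = -1.5091+2.1199 ≈ 0.6108
φ2=120.0° → target in arm frame (-0.2832, 0.1157)
  e−x'=0.3532;  (l²−L²−(e−x')²−y'²−z²)/2L = -0.3556
  θ2 = atan2(B,A) + arccos(C/0.5821) = 1.3091
φ3=240.0° → target in arm frame (0.2418, 0.1874)
  e−x'=-0.1718;  (l²−L²−(e−x')²−y'²−z²)/2L = -0.1718
  √(A²+B²)=0.4936;  θ3 = -1.9263+1.9263 ≈ 0.0000

θ₁ = 0.6108, θ₂ = 1.3091, θ₃ = 0.0000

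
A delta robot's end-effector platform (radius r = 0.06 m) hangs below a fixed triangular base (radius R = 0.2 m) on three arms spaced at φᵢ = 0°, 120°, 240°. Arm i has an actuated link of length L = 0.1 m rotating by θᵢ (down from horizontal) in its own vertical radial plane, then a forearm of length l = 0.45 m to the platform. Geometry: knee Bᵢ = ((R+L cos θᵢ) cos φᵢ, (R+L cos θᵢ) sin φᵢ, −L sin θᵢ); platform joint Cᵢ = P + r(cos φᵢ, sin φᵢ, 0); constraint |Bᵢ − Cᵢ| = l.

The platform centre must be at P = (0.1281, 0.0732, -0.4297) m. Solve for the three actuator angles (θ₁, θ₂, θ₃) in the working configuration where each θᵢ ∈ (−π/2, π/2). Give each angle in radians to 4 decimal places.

θ₁ = 0.0003, θ₂ = 0.6982, θ₃ = 1.3094

φ1=0.0° → target in arm frame (0.1281, 0.0732)
  A cos θ + B sin θ = C:  0.0119·cos θ + -0.4297·sin θ = 0.0118
  γ=atan2(-0.4297,0.0119)=-1.5431;  ψ=arccos(0.0274)=1.5434;  θ1=γ+ψ≈0.0003
arm 2 (φ=120.0°): x'=-0.0007, y'=-0.1475
  A=0.1407, B=-0.4297, C=(l²−L²−A²−y'²−z²)/(2L)=-0.1685
  θ2 = atan2(B,A) + arccos(C/0.4521) = 0.6982
arm 3 (φ=240.0°): x'=-0.1274, y'=0.0743
  A=0.2674, B=-0.4297, C=(l²−L²−A²−y'²−z²)/(2L)=-0.3460
  γ=atan2(-0.4297,0.2674)=-1.0141;  ψ=arccos(-0.6836)=2.3234;  θ3=γ+ψ≈1.3094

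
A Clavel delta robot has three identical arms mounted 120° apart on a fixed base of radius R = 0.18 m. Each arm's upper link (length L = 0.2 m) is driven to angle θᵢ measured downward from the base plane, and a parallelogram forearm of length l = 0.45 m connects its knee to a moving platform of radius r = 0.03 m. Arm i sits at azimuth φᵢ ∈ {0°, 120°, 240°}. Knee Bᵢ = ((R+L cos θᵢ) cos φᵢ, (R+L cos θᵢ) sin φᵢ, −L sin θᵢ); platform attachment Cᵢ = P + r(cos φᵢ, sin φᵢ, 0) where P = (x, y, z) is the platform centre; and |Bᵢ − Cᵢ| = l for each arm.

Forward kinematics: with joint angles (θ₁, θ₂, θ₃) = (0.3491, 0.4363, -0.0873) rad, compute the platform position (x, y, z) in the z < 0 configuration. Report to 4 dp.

φ1=0.0°: virtual centre (0.3379, 0.0000, -0.0684), radius l
O2 = (0.3313·cos120.0°, 0.3313·sin120.0°, -0.0845) = (-0.1656, 0.2869, -0.0845)
arm 3 at φ=240.0°: e+L cos θ3 = 0.3492;  O3 = (-0.1746, -0.3024, 0.0174)
eliminate P² terms by subtracting sphere 1 from 2 and 3
plane₁₂: -1.0071x+0.5738y+-0.0322z = -0.0020
Cramer: x(z) = -0.0006+0.0660z;  y(z) = -0.0046+0.1720z
into |P−O₁|² = l²: 1.0339z² + 0.0906z + -0.0832 = 0;  Δ = 0.3522;  z = -0.3308 or 0.2432 → z<0 root = -0.3308
x = -0.0224, y = -0.0615

(-0.0224, -0.0615, -0.3308)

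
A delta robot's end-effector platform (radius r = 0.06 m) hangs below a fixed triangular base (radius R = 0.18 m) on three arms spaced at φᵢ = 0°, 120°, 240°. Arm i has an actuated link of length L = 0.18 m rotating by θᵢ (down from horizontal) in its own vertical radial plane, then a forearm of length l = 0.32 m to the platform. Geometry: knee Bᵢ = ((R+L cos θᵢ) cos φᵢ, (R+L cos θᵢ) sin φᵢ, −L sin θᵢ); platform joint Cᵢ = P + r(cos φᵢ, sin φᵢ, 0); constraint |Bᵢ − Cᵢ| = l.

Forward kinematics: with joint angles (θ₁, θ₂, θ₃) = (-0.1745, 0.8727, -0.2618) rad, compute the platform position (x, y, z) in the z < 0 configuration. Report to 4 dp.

arm 1 at φ=0.0°: (R−r)+L cos θ1 = 0.2973;  O1 = (0.2973, 0.0000, 0.0313)
arm 2 at φ=120.0°: (R−r)+L cos θ2 = 0.2357;  O2 = (-0.1178, 0.2041, -0.1379)
O3 = (0.2939·cos240.0°, 0.2939·sin240.0°, 0.0466) = (-0.1469, -0.2545, 0.0466)
eliminate P² terms by subtracting sphere 1 from 2 and 3
linear system: -0.8302x+0.4082y = -0.0148−-0.3383z; -0.8884x+-0.5090y = -0.0008−0.0307z
det = 0.7853;  x = 0.0100+-0.2033z,  y = -0.0159+0.4151z
sphere 1 gives Az²+Bz+C=0 with A=1.2137, B=0.0411, C=-0.0187;  B²−4AC=0.0922;  roots -0.1421, 0.1082;  negative root z = -0.1421
x = 0.0389, y = -0.0748

(0.0389, -0.0748, -0.1421)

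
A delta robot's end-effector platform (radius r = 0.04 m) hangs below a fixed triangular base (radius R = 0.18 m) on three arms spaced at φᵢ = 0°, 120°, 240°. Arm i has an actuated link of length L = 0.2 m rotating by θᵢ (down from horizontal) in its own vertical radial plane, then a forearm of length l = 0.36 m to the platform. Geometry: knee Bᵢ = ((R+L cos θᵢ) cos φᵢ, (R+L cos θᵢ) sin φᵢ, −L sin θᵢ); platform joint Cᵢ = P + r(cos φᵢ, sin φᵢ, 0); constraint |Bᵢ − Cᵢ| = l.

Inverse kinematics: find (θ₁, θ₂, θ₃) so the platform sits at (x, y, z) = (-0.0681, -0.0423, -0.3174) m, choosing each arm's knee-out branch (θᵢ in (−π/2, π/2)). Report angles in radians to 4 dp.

θ₁ = 0.9598, θ₂ = 0.6979, θ₃ = 0.3491

φ1=0.0° → target in arm frame (-0.0681, -0.0423)
  A cos θ + B sin θ = C:  0.2081·cos θ + -0.3174·sin θ = -0.1406
  θ1 = atan2(B,A) + arccos(C/0.3795) = 0.9598
arm 2 (φ=120.0°): x'=-0.0026, y'=0.0801
  A=0.1426, B=-0.3174, C=(l²−L²−A²−y'²−z²)/(2L)=-0.0947
  γ=atan2(-0.3174,0.1426)=-1.1486;  ψ=arccos(-0.2723)=1.8465;  θ2=γ+ψ≈0.6979
φ3=240.0° → target in arm frame (0.0707, -0.0378)
  e−x'=0.0693;  (l²−L²−(e−x')²−y'²−z²)/2L = -0.0434
  γ=atan2(-0.3174,0.0693)=-1.3558;  ψ=arccos(-0.1337)=1.7049;  θ3=γ+ψ≈0.3491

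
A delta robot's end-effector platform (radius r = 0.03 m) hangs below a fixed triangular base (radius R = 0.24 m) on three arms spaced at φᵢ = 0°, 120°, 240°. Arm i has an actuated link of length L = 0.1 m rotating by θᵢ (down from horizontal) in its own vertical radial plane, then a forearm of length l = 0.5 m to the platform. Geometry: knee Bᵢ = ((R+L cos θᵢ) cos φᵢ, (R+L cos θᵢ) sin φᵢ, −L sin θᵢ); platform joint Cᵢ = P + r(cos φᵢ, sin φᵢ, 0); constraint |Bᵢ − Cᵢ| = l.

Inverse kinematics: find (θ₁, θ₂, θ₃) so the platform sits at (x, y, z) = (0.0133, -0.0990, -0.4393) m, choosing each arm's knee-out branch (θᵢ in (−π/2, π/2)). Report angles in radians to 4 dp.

arm 1 (φ=0.0°): x'=0.0133, y'=-0.0990
  A=0.1967, B=-0.4393, C=(l²−L²−A²−y'²−z²)/(2L)=-0.0074
  θ1 = atan2(B,A) + arccos(C/0.4813) = 0.4363
φ2=120.0° → target in arm frame (-0.0924, 0.0380)
  A cos θ + B sin θ = C:  0.3024·cos θ + -0.4393·sin θ = -0.2293
  θ2 = atan2(B,A) + arccos(C/0.5333) = 1.0473
φ3=240.0° → target in arm frame (0.0791, 0.0610)
  A=0.1309, B=-0.4393, C=(l²−L²−A²−y'²−z²)/(2L)=0.1308
  γ=atan2(-0.4393,0.1309)=-1.2812;  ψ=arccos(0.2853)=1.2815;  θ3=γ+ψ≈0.0003

θ₁ = 0.4363, θ₂ = 1.0473, θ₃ = 0.0003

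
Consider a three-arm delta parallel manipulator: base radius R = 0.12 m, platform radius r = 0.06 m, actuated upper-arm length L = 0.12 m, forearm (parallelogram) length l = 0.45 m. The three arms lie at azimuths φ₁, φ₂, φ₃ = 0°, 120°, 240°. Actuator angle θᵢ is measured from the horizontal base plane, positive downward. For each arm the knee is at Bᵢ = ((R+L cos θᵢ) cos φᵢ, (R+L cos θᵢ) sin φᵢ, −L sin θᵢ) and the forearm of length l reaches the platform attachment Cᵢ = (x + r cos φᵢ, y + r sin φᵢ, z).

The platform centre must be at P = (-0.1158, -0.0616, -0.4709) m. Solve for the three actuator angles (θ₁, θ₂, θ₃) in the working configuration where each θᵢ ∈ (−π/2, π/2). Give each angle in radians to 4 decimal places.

φ1=0.0° → target in arm frame (-0.1158, -0.0616)
  A cos θ + B sin θ = C:  0.1758·cos θ + -0.4709·sin θ = -0.2848
  γ=atan2(-0.4709,0.1758)=-1.2135;  ψ=arccos(-0.5666)=2.1731;  θ1=γ+ψ≈0.9596
arm 2 (φ=120.0°): x'=0.0046, y'=0.1311
  e−x'=0.0554;  (l²−L²−(e−x')²−y'²−z²)/2L = -0.2246
  √(A²+B²)=0.4742;  θ2 = -1.4536+2.0643 ≈ 0.6107
arm 3 (φ=240.0°): x'=0.1112, y'=-0.0695
  A cos θ + B sin θ = C:  -0.0512·cos θ + -0.4709·sin θ = -0.1713
  θ3 = atan2(B,A) + arccos(C/0.4737) = 0.2615

θ₁ = 0.9596, θ₂ = 0.6107, θ₃ = 0.2615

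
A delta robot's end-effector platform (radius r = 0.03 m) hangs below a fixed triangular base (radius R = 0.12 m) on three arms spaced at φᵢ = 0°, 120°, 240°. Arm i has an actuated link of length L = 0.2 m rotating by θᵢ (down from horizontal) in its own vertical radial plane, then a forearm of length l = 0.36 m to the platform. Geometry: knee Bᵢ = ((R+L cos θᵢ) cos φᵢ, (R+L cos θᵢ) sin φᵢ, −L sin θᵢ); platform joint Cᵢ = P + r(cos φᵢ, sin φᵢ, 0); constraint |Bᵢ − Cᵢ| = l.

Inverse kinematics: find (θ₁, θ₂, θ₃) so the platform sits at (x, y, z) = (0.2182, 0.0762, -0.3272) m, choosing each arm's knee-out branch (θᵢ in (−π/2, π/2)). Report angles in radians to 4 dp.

rotate P by −φ1: (0.2182, 0.0762, -0.3272)
  A=-0.1282, B=-0.3272, C=(l²−L²−A²−y'²−z²)/(2L)=-0.0993
  θ1 = atan2(B,A) + arccos(C/0.3514) = -0.0871
φ2=120.0° → target in arm frame (-0.0431, -0.2271)
  A cos θ + B sin θ = C:  0.1331·cos θ + -0.3272·sin θ = -0.2168
  γ=atan2(-0.3272,0.1331)=-1.1844;  ψ=arccos(-0.6139)=2.2317;  θ2=γ+ψ≈1.0473
arm 3 (φ=240.0°): x'=-0.1751, y'=0.1509
  A cos θ + B sin θ = C:  0.2651·cos θ + -0.3272·sin θ = -0.2762
  γ=atan2(-0.3272,0.2651)=-0.8899;  ψ=arccos(-0.6560)=2.2863;  θ3=γ+ψ≈1.3964

θ₁ = -0.0871, θ₂ = 1.0473, θ₃ = 1.3964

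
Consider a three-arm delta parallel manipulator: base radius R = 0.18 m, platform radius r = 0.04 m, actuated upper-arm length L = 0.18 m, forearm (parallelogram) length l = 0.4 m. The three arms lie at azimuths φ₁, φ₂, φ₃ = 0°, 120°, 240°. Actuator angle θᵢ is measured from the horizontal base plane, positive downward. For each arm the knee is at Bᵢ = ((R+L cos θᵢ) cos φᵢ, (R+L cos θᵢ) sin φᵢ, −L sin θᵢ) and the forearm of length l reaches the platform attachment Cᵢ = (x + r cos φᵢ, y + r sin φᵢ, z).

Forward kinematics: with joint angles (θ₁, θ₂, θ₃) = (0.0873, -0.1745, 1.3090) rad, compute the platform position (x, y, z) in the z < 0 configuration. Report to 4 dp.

(0.0792, 0.1842, -0.2773)

arm 1 at φ=0.0°: ρ1 = 0.3193;  centre 1 = (0.3193, 0.0000, -0.0157)
φ2=120.0°: virtual centre (-0.1586, 0.2748, 0.0313), radius l
arm 3 at φ=240.0°: ρ3 = 0.1866;  centre 3 = (-0.0933, -0.1616, -0.1739)
eliminate P² terms by subtracting sphere 1 from 2 and 3
plane₁₂: -0.9559x+0.5495y+0.0939z = -0.0006
Cramer: x(z) = 0.0270-0.1882z;  y(z) = 0.0460-0.4983z
into |P−centre ₁|² = l²: 1.2837z² + 0.0956z + -0.0722 = 0;  Δ = 0.3799;  z = -0.2773 or 0.2028 → z<0 root = -0.2773
x = 0.0792, y = 0.1842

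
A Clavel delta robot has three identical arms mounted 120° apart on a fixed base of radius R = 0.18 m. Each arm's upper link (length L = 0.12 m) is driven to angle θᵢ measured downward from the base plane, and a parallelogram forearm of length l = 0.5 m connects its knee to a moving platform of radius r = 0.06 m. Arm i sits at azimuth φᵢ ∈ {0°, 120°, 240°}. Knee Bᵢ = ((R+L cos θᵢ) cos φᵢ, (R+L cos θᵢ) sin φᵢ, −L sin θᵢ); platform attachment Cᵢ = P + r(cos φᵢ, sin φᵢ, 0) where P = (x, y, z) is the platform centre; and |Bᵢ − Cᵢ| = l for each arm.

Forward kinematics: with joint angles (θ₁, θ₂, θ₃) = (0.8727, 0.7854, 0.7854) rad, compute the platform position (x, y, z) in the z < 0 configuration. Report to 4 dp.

(-0.0159, 0.0000, -0.5443)

φ1=0.0°: virtual centre (0.1971, 0.0000, -0.0919), radius l
φ2=120.0°: virtual centre (-0.1024, 0.1774, -0.0849), radius l
φ3=240.0°: virtual centre (-0.1024, -0.1774, -0.0849), radius l
subtract pairs → two planes through P
[-0.5991 0.3548 0.0142]·P = 0.0019;  [-0.5991 -0.3548 0.0142]·P = 0.0019
Cramer: x(z) = -0.0031+0.0236z;  y(z) = 0.0000-0.0000z
into |P−S₁|² = l²: 1.0006z² + 0.1744z + -0.2015 = 0;  Δ = 0.8367;  z = -0.5443 or 0.3700 → z<0 root = -0.5443
x = -0.0159, y = 0.0000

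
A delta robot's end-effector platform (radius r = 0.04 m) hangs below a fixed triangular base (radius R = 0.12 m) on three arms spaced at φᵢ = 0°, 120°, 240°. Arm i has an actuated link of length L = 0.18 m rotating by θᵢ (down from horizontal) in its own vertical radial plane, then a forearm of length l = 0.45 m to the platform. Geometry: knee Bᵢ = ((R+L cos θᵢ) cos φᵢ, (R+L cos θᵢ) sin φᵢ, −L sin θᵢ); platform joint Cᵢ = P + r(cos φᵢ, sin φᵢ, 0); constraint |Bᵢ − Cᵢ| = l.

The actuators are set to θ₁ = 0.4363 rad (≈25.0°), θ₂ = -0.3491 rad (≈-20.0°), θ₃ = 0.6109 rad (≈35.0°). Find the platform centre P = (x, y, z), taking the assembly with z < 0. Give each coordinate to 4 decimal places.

(-0.0526, 0.1539, -0.3783)

φ1=0.0°: virtual centre (0.2431, 0.0000, -0.0761), radius l
φ2=120.0°: virtual centre (-0.1246, 0.2158, 0.0616), radius l
S3 = (0.2274·cos240.0°, 0.2274·sin240.0°, -0.1032) = (-0.1137, -0.1970, -0.1032)
subtract pairs → two planes through P
[-0.7354 0.4315 0.2753]·P = 0.0010;  [-0.7137 -0.3939 -0.0544]·P = -0.0025
Cramer: x(z) = 0.0012+0.1422z;  y(z) = 0.0042-0.3956z
quadratic in z: (1.1767)z²+(0.0800)z+(-0.1382)=0, √Δ=0.8103 → z ∈ {-0.3783, 0.3103}; z = -0.3783 (taking z<0)
x = -0.0526, y = 0.1539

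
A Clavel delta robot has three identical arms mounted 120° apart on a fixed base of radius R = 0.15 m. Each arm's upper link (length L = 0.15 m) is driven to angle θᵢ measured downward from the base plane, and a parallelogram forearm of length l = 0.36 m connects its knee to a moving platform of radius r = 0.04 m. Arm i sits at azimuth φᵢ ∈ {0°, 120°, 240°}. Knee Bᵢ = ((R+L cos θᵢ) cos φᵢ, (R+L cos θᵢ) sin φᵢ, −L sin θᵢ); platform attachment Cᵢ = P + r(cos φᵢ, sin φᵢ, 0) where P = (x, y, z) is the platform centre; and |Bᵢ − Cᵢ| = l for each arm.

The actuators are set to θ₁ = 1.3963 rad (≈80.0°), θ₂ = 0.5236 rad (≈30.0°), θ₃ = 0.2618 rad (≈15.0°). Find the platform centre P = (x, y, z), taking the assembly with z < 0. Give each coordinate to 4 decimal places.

(-0.1658, -0.0298, -0.3416)

arm 1 at φ=0.0°: (R−r)+L cos θ1 = 0.1360;  S1 = (0.1360, 0.0000, -0.1477)
S2 = (0.2399·cos120.0°, 0.2399·sin120.0°, -0.0750) = (-0.1200, 0.2078, -0.0750)
arm 3 at φ=240.0°: (R−r)+L cos θ3 = 0.2549;  S3 = (-0.1274, -0.2207, -0.0388)
eliminate P² terms by subtracting sphere 1 from 2 and 3
linear system: -0.5120x+0.4155y = 0.0228−0.1454z; -0.5270x+-0.4415y = 0.0261−0.2178z
det = 0.4450;  x = -0.0471+0.3477z,  y = -0.0030+0.0783z
quadratic in z: (1.1270)z²+(0.1676)z+(-0.0742)=0, √Δ=0.6023 → z ∈ {-0.3416, 0.1928}; z = -0.3416 (taking z<0)
x = -0.1658, y = -0.0298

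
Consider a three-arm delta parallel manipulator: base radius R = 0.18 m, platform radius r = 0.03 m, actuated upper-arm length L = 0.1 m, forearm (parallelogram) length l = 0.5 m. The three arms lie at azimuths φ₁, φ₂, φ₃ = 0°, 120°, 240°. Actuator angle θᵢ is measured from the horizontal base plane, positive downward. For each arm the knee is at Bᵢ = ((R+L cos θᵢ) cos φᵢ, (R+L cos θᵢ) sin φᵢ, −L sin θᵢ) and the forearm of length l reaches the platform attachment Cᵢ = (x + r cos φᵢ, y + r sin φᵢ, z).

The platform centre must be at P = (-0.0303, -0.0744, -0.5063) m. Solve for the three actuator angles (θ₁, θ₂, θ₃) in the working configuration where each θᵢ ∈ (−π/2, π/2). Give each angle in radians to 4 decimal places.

arm 1 (φ=0.0°): x'=-0.0303, y'=-0.0744
  e−x'=0.1803;  (l²−L²−(e−x')²−y'²−z²)/2L = -0.2719
  √(A²+B²)=0.5374;  θ1 = -1.2287+2.1013 ≈ 0.8726
rotate P by −φ2: (-0.0493, 0.0634, -0.5063)
  A cos θ + B sin θ = C:  0.1993·cos θ + -0.5063·sin θ = -0.3004
  θ2 = atan2(B,A) + arccos(C/0.5441) = 0.9598
rotate P by −φ3: (0.0796, 0.0110, -0.5063)
  e−x'=0.0704;  (l²−L²−(e−x')²−y'²−z²)/2L = -0.1071
  √(A²+B²)=0.5112;  θ3 = -1.4326+1.7819 ≈ 0.3493

θ₁ = 0.8726, θ₂ = 0.9598, θ₃ = 0.3493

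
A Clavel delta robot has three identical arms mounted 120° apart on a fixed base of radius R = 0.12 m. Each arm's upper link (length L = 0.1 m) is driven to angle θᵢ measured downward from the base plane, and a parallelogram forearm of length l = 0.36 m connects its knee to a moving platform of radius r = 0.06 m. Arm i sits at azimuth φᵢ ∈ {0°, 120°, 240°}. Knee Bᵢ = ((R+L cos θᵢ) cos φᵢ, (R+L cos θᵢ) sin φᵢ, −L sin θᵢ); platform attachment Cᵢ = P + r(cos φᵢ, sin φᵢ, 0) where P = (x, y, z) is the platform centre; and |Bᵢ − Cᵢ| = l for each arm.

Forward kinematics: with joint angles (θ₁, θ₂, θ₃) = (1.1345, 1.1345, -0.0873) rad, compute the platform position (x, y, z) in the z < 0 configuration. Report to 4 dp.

(-0.0908, -0.1573, -0.3506)

O1 = (0.1023·cos0.0°, 0.1023·sin0.0°, -0.0906) = (0.1023, 0.0000, -0.0906)
O2 = (0.1023·cos120.0°, 0.1023·sin120.0°, -0.0906) = (-0.0511, 0.0886, -0.0906)
O3 = (0.1596·cos240.0°, 0.1596·sin240.0°, 0.0087) = (-0.0798, -0.1382, 0.0087)
subtract pairs → two planes through P
[-0.3068 0.1771 0.0000]·P = 0.0000;  [-0.3641 -0.2765 0.1987]·P = 0.0069
Cramer: x(z) = -0.0082+0.2357z;  y(z) = -0.0141+0.4083z
quadratic in z: (1.2222)z²+(0.1177)z+(-0.1090)=0, √Δ=0.7394 → z ∈ {-0.3506, 0.2543}; z = -0.3506 (taking z<0)
x = -0.0908, y = -0.1573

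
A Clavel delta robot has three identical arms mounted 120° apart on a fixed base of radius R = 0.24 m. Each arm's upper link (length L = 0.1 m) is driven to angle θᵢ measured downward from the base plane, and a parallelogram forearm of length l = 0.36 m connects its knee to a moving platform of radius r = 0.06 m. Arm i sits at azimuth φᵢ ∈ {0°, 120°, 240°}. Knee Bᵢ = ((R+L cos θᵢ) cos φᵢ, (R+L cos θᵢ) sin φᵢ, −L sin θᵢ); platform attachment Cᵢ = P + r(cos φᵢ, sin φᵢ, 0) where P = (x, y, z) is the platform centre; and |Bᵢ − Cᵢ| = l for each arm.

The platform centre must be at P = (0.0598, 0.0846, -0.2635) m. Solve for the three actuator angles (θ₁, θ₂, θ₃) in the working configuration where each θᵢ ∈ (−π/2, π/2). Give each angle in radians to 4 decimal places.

θ₁ = -0.0877, θ₂ = 0.0870, θ₃ = 1.2211

rotate P by −φ1: (0.0598, 0.0846, -0.2635)
  e−x'=0.1202;  (l²−L²−(e−x')²−y'²−z²)/2L = 0.1428
  √(A²+B²)=0.2896;  θ1 = -1.1428+1.0551 ≈ -0.0877
rotate P by −φ2: (0.0434, -0.0941, -0.2635)
  e−x'=0.1366;  (l²−L²−(e−x')²−y'²−z²)/2L = 0.1132
  γ=atan2(-0.2635,0.1366)=-1.0924;  ψ=arccos(0.3815)=1.1794;  θ2=γ+ψ≈0.0870
arm 3 (φ=240.0°): x'=-0.1032, y'=0.0095
  e−x'=0.2832;  (l²−L²−(e−x')²−y'²−z²)/2L = -0.1505
  γ=atan2(-0.2635,0.2832)=-0.7494;  ψ=arccos(-0.3892)=1.9705;  θ3=γ+ψ≈1.2211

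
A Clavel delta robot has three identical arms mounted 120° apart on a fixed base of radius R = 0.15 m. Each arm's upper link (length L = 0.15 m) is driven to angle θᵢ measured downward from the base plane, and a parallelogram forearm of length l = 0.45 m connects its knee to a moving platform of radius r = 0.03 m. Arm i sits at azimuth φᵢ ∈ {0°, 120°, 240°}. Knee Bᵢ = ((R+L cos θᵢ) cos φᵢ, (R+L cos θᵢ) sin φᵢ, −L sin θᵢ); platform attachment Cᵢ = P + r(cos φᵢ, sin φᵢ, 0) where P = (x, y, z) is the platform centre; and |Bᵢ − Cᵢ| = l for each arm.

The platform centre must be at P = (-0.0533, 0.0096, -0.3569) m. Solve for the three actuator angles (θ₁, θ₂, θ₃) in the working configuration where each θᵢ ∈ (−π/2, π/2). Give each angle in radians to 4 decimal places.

θ₁ = 0.2619, θ₂ = -0.1742, θ₃ = -0.0870

φ1=0.0° → target in arm frame (-0.0533, 0.0096)
  e−x'=0.1733;  (l²−L²−(e−x')²−y'²−z²)/2L = 0.0750
  θ1 = atan2(B,A) + arccos(C/0.3967) = 0.2619
φ2=120.0° → target in arm frame (0.0350, 0.0414)
  e−x'=0.0850;  (l²−L²−(e−x')²−y'²−z²)/2L = 0.1456
  θ2 = atan2(B,A) + arccos(C/0.3669) = -0.1742
rotate P by −φ3: (0.0183, -0.0510, -0.3569)
  A=0.1017, B=-0.3569, C=(l²−L²−A²−y'²−z²)/(2L)=0.1323
  γ=atan2(-0.3569,0.1017)=-1.2933;  ψ=arccos(0.3565)=1.2063;  θ3=γ+ψ≈-0.0870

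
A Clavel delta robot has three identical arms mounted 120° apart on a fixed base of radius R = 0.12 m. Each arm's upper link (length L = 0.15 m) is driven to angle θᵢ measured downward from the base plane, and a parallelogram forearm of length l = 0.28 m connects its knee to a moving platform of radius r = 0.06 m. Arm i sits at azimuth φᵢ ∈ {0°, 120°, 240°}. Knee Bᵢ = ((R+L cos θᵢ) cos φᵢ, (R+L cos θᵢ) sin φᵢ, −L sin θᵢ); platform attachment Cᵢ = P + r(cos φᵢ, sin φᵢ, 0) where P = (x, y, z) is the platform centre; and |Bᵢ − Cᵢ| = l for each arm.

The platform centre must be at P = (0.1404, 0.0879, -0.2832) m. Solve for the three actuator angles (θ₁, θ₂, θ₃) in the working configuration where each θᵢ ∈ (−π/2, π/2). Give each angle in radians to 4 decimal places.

θ₁ = 0.1744, θ₂ = 0.8723, θ₃ = 1.3960

arm 1 (φ=0.0°): x'=0.1404, y'=0.0879
  e−x'=-0.0804;  (l²−L²−(e−x')²−y'²−z²)/2L = -0.1283
  √(A²+B²)=0.2944;  θ1 = -1.8474+2.0218 ≈ 0.1744
arm 2 (φ=120.0°): x'=0.0059, y'=-0.1655
  A=0.0541, B=-0.2832, C=(l²−L²−A²−y'²−z²)/(2L)=-0.1821
  γ=atan2(-0.2832,0.0541)=-1.3821;  ψ=arccos(-0.6316)=2.2544;  θ2=γ+ψ≈0.8723
φ3=240.0° → target in arm frame (-0.1463, 0.0776)
  A=0.2063, B=-0.2832, C=(l²−L²−A²−y'²−z²)/(2L)=-0.2430
  √(A²+B²)=0.3504;  θ3 = -0.9412+2.3372 ≈ 1.3960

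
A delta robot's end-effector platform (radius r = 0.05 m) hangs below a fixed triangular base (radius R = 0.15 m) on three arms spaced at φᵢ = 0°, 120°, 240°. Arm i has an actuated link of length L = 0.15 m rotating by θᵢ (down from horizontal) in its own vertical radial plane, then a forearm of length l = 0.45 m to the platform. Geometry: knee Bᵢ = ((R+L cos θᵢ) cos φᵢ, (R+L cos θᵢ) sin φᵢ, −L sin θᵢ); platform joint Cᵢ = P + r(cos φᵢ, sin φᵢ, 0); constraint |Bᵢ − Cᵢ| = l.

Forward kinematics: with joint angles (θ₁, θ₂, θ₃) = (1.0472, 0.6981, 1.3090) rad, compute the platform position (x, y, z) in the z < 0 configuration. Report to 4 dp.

arm 1 at φ=0.0°: e+L cos θ1 = 0.1750;  O1 = (0.1750, 0.0000, -0.1299)
O2 = (0.2149·cos120.0°, 0.2149·sin120.0°, -0.0964) = (-0.1075, 0.1861, -0.0964)
O3 = (0.1388·cos240.0°, 0.1388·sin240.0°, -0.1449) = (-0.0694, -0.1202, -0.1449)
|O₂|²−|O₁|² = 0.0080;  |O₃|²−|O₁|² = -0.0072
[-0.5649 0.3722 0.0670]·P = 0.0080;  [-0.4888 -0.2404 -0.0300]·P = -0.0072
Cramer: x(z) = 0.0024+0.0156z;  y(z) = 0.0251-0.1563z
sphere 1 gives Az²+Bz+C=0 with A=1.0247, B=0.2466, C=-0.1552;  B²−4AC=0.6970;  roots -0.5277, 0.2871;  negative root z = -0.5277
x = -0.0058, y = 0.1076

(-0.0058, 0.1076, -0.5277)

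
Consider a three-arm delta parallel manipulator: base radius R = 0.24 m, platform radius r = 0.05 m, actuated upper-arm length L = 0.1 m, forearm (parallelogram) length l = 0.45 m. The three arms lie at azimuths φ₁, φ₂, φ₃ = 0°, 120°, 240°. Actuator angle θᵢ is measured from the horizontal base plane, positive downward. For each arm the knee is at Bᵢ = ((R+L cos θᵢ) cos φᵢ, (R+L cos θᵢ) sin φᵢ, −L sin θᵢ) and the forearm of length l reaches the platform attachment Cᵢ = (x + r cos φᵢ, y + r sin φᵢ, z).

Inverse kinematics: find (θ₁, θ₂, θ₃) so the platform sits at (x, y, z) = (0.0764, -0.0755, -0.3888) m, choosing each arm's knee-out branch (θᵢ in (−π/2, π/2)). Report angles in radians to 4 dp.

θ₁ = -0.0001, θ₂ = 1.1345, θ₃ = 0.3488

rotate P by −φ1: (0.0764, -0.0755, -0.3888)
  e−x'=0.1136;  (l²−L²−(e−x')²−y'²−z²)/2L = 0.1136
  γ=atan2(-0.3888,0.1136)=-1.2865;  ψ=arccos(0.2806)=1.2864;  θ1=γ+ψ≈-0.0001
rotate P by −φ2: (-0.1036, -0.0284, -0.3888)
  e−x'=0.2936;  (l²−L²−(e−x')²−y'²−z²)/2L = -0.2283
  γ=atan2(-0.3888,0.2936)=-0.9240;  ψ=arccos(-0.4687)=2.0586;  θ2=γ+ψ≈1.1345
rotate P by −φ3: (0.0272, 0.1039, -0.3888)
  A cos θ + B sin θ = C:  0.1628·cos θ + -0.3888·sin θ = 0.0201
  √(A²+B²)=0.4215;  θ3 = -1.1742+1.5230 ≈ 0.3488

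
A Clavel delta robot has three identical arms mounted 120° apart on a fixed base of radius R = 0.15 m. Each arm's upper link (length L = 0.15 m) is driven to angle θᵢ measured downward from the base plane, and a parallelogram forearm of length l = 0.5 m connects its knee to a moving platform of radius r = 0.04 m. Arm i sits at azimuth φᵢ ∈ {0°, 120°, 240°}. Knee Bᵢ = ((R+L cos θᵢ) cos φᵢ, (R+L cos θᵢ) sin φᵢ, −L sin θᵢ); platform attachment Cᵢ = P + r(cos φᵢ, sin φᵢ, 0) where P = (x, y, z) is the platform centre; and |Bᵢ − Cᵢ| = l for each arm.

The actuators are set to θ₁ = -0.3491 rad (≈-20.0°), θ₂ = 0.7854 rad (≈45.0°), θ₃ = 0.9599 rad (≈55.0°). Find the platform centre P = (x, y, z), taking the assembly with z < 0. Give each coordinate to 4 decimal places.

(0.2240, 0.0335, -0.4468)

centre 1 = (0.2510·cos0.0°, 0.2510·sin0.0°, 0.0513) = (0.2510, 0.0000, 0.0513)
φ2=120.0°: virtual centre (-0.1080, 0.1871, -0.1061), radius l
centre 3 = (0.1960·cos240.0°, 0.1960·sin240.0°, -0.1229) = (-0.0980, -0.1698, -0.1229)
subtract pairs → two planes through P
linear system: -0.7180x+0.3742y = -0.0077−-0.3147z; -0.6979x+-0.3396y = -0.0121−-0.3484z
det = 0.5050;  x = 0.0141+-0.4698z,  y = 0.0066+-0.0603z
sphere 1 gives Az²+Bz+C=0 with A=1.2243, B=0.1191, C=-0.1912;  B²−4AC=0.9507;  roots -0.4468, 0.3495;  negative root z = -0.4468
x = 0.2240, y = 0.0335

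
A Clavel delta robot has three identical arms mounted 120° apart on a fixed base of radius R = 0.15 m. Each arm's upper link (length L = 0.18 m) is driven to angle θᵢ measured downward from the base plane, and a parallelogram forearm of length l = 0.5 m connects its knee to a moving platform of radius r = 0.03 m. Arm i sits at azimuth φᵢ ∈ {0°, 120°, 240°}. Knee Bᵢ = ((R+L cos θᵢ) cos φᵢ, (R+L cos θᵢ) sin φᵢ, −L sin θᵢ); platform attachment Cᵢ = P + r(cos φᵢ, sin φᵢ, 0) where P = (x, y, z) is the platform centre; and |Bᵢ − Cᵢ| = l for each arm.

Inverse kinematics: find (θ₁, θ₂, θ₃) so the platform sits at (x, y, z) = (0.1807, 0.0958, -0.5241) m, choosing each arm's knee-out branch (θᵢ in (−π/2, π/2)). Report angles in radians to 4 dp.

arm 1 (φ=0.0°): x'=0.1807, y'=0.0958
  A cos θ + B sin θ = C:  -0.0607·cos θ + -0.5241·sin θ = -0.1943
  √(A²+B²)=0.5276;  θ1 = -1.6861+1.9479 ≈ 0.2618
rotate P by −φ2: (-0.0074, -0.2044, -0.5241)
  A=0.1274, B=-0.5241, C=(l²−L²−A²−y'²−z²)/(2L)=-0.3197
  θ2 = atan2(B,A) + arccos(C/0.5394) = 0.8728
rotate P by −φ3: (-0.1733, 0.1086, -0.5241)
  A=0.2933, B=-0.5241, C=(l²−L²−A²−y'²−z²)/(2L)=-0.4303
  γ=atan2(-0.5241,0.2933)=-1.0606;  ψ=arccos(-0.7164)=2.3695;  θ3=γ+ψ≈1.3089

θ₁ = 0.2618, θ₂ = 0.8728, θ₃ = 1.3089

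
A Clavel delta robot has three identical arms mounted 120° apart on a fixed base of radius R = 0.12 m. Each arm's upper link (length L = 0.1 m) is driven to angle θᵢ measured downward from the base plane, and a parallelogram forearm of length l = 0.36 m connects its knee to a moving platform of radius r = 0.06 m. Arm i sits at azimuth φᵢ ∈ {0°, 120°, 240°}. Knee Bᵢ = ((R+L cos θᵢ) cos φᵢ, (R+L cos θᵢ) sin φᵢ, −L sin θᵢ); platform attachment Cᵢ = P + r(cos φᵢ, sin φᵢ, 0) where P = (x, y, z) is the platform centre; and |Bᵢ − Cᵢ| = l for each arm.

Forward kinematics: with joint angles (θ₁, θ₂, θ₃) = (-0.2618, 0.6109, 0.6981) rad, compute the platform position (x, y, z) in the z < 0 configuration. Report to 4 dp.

φ1=0.0°: virtual centre (0.1566, 0.0000, 0.0259), radius l
φ2=120.0°: virtual centre (-0.0710, 0.1229, -0.0574), radius l
φ3=240.0°: virtual centre (-0.0683, -0.1183, -0.0643), radius l
eliminate P² terms by subtracting sphere 1 from 2 and 3
linear system: -0.4551x+0.2458y = -0.0018−-0.1665z; -0.4498x+-0.2366y = -0.0024−-0.1803z
det = 0.2182;  x = 0.0046+-0.3836z,  y = 0.0014+-0.0329z
into |P−O₁|² = l²: 1.1482z² + 0.0647z + -0.1058 = 0;  Δ = 0.4903;  z = -0.3331 or 0.2767 → z<0 root = -0.3331
x = 0.1324, y = 0.0123

(0.1324, 0.0123, -0.3331)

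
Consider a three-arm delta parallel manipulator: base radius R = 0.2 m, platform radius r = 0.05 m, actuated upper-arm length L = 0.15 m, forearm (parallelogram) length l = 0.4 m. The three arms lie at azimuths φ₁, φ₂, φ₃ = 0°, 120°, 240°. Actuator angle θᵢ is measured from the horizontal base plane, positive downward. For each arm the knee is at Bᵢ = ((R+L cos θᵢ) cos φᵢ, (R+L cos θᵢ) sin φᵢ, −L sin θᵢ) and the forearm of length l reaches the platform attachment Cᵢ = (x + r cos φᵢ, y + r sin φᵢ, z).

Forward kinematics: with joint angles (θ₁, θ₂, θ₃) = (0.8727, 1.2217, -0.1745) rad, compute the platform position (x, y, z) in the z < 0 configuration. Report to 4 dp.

(-0.0365, -0.1631, -0.3460)

centre 1 = (0.2464·cos0.0°, 0.2464·sin0.0°, -0.1149) = (0.2464, 0.0000, -0.1149)
centre 2 = (0.2013·cos120.0°, 0.2013·sin120.0°, -0.1410) = (-0.1007, 0.1743, -0.1410)
centre 3 = (0.2977·cos240.0°, 0.2977·sin240.0°, 0.0260) = (-0.1489, -0.2578, 0.0260)
subtract pairs → two planes through P
linear system: -0.6941x+0.3487y = -0.0135−-0.0521z; -0.7906x+-0.5157y = 0.0154−0.2819z
det = 0.6336;  x = 0.0025+0.1127z,  y = -0.0337+0.3738z
quadratic in z: (1.1525)z²+(0.1496)z+(-0.0862)=0, √Δ=0.6478 → z ∈ {-0.3460, 0.2162}; z = -0.3460 (taking z<0)
x = -0.0365, y = -0.1631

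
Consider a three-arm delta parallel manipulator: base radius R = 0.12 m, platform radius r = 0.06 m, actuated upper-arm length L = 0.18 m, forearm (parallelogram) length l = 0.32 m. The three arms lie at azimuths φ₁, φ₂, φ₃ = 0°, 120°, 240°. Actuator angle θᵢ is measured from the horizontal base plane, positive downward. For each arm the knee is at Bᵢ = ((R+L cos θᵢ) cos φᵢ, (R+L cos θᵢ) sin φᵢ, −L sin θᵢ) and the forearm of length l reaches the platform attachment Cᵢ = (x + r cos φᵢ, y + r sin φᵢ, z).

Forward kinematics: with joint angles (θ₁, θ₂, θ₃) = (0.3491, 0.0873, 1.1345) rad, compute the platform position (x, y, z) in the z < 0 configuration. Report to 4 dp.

arm 1 at φ=0.0°: e+L cos θ1 = 0.2291;  centre 1 = (0.2291, 0.0000, -0.0616)
φ2=120.0°: virtual centre (-0.1197, 0.2073, -0.0157), radius l
arm 3 at φ=240.0°: e+L cos θ3 = 0.1361;  centre 3 = (-0.0680, -0.1178, -0.1631)
eliminate P² terms by subtracting sphere 1 from 2 and 3
[-0.6976 0.4145 0.0918]·P = 0.0012;  [-0.5944 -0.2357 -0.2031]·P = -0.0112
Cramer: x(z) = 0.0106-0.1523z;  y(z) = 0.0207-0.4777z
into |P−centre ₁|² = l²: 1.2514z² + 0.1699z + -0.0504 = 0;  Δ = 0.2812;  z = -0.2798 or 0.1440 → z<0 root = -0.2798
x = 0.0532, y = 0.1544

(0.0532, 0.1544, -0.2798)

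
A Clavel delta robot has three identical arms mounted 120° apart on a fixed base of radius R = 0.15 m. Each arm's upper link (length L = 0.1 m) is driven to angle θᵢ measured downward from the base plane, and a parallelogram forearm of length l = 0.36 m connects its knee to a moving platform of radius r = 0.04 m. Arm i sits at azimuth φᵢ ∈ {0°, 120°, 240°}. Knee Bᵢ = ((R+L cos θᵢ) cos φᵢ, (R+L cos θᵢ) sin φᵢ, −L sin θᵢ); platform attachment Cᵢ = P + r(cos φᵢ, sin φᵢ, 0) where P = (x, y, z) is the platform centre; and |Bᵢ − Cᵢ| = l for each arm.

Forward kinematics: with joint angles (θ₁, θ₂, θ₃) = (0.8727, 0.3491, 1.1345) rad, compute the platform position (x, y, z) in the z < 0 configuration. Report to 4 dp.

(-0.0144, 0.0851, -0.3712)

arm 1 at φ=0.0°: e+L cos θ1 = 0.1743;  S1 = (0.1743, 0.0000, -0.0766)
arm 2 at φ=120.0°: e+L cos θ2 = 0.2040;  S2 = (-0.1020, 0.1766, -0.0342)
S3 = (0.1523·cos240.0°, 0.1523·sin240.0°, -0.0906) = (-0.0761, -0.1319, -0.0906)
eliminate P² terms by subtracting sphere 1 from 2 and 3
linear system: -0.5525x+0.3533y = 0.0065−0.0848z; -0.5008x+-0.2637y = -0.0048−-0.0281z
det = 0.3226;  x = 0.0000+0.0386z,  y = 0.0184+-0.1797z
into |P−S₁|² = l²: 1.0338z² + 0.1331z + -0.0930 = 0;  Δ = 0.4023;  z = -0.3712 or 0.2424 → z<0 root = -0.3712
x = -0.0144, y = 0.0851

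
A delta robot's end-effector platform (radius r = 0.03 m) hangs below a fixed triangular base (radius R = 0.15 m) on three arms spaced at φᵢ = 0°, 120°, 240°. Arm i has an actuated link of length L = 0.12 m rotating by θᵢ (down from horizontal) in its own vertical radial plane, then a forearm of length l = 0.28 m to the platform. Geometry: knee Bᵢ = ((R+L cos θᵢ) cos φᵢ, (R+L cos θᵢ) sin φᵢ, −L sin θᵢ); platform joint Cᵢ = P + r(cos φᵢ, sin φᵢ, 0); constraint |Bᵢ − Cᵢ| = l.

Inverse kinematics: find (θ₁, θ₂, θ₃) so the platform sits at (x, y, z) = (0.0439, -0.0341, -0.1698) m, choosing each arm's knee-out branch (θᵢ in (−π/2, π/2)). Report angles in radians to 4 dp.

φ1=0.0° → target in arm frame (0.0439, -0.0341)
  A=0.0761, B=-0.1698, C=(l²−L²−A²−y'²−z²)/(2L)=0.1176
  √(A²+B²)=0.1861;  θ1 = -1.1495+0.8869 ≈ -0.2625
rotate P by −φ2: (-0.0515, -0.0210, -0.1698)
  e−x'=0.1715;  (l²−L²−(e−x')²−y'²−z²)/2L = 0.0222
  γ=atan2(-0.1698,0.1715)=-0.7805;  ψ=arccos(0.0919)=1.4788;  θ2=γ+ψ≈0.6983
rotate P by −φ3: (0.0076, 0.0551, -0.1698)
  e−x'=0.1124;  (l²−L²−(e−x')²−y'²−z²)/2L = 0.0812
  θ3 = atan2(B,A) + arccos(C/0.2036) = 0.1745

θ₁ = -0.2625, θ₂ = 0.6983, θ₃ = 0.1745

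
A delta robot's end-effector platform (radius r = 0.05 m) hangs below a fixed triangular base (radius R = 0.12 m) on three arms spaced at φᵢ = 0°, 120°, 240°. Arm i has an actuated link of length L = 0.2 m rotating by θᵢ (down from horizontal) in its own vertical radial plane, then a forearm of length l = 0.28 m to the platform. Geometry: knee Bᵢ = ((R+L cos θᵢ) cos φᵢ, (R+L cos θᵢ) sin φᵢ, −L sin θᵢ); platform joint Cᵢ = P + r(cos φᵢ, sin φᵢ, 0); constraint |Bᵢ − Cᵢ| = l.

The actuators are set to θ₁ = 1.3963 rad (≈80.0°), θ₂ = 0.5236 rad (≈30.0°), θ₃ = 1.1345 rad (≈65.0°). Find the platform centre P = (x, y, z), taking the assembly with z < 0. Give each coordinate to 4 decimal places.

centre 1 = (0.1047·cos0.0°, 0.1047·sin0.0°, -0.1970) = (0.1047, 0.0000, -0.1970)
φ2=120.0°: virtual centre (-0.1216, 0.2106, -0.1000), radius l
centre 3 = (0.1545·cos240.0°, 0.1545·sin240.0°, -0.1813) = (-0.0773, -0.1338, -0.1813)
subtract pairs → two planes through P
linear system: -0.4526x+0.4212y = 0.0194−0.1939z; -0.3640x+-0.2676y = 0.0070−0.0314z
Cramer: x(z) = -0.0296+0.2373z;  y(z) = 0.0142-0.2054z
quadratic in z: (1.0985)z²+(0.3243)z+(-0.0214)=0, √Δ=0.4462 → z ∈ {-0.3507, 0.0554}; z = -0.3507 (taking z<0)
x = -0.1128, y = 0.0862

(-0.1128, 0.0862, -0.3507)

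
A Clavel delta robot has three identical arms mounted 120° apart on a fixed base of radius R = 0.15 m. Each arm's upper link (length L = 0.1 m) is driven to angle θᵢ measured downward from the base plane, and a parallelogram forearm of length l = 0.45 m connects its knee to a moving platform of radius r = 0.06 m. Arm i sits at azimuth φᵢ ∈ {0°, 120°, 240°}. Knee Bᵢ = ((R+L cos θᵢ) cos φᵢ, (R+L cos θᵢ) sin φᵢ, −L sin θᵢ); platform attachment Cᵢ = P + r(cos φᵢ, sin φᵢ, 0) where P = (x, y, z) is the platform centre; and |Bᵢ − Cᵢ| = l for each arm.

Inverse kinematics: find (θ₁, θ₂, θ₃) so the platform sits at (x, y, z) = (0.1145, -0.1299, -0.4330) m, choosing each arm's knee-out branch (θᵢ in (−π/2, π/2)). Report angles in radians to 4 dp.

θ₁ = 0.0877, θ₂ = 1.2220, θ₃ = 0.3496

arm 1 (φ=0.0°): x'=0.1145, y'=-0.1299
  e−x'=-0.0245;  (l²−L²−(e−x')²−y'²−z²)/2L = -0.0623
  θ1 = atan2(B,A) + arccos(C/0.4337) = 0.0877
φ2=120.0° → target in arm frame (-0.1697, -0.0342)
  A=0.2597, B=-0.4330, C=(l²−L²−A²−y'²−z²)/(2L)=-0.3181
  θ2 = atan2(B,A) + arccos(C/0.5049) = 1.2220
φ3=240.0° → target in arm frame (0.0552, 0.1641)
  e−x'=0.0348;  (l²−L²−(e−x')²−y'²−z²)/2L = -0.1156
  θ3 = atan2(B,A) + arccos(C/0.4344) = 0.3496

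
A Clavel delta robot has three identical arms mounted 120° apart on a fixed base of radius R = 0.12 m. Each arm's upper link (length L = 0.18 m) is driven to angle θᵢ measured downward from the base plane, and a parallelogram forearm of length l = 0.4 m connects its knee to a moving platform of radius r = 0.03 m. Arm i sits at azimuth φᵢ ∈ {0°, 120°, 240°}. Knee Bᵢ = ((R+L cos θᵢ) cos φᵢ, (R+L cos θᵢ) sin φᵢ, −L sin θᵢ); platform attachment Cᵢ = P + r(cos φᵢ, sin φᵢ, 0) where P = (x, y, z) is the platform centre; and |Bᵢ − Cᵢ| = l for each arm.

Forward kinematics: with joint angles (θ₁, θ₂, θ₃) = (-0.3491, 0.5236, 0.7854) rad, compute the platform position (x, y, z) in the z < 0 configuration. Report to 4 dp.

φ1=0.0°: virtual centre (0.2591, 0.0000, 0.0616), radius l
φ2=120.0°: virtual centre (-0.1229, 0.2129, -0.0900), radius l
φ3=240.0°: virtual centre (-0.1086, -0.1882, -0.1273), radius l
eliminate P² terms by subtracting sphere 1 from 2 and 3
plane₁₂: -0.7642x+0.4259y+-0.3031z = -0.0024
Cramer: x(z) = 0.0068-0.4576z;  y(z) = 0.0067-0.1093z
quadratic in z: (1.2213)z²+(0.1063)z+(-0.0925)=0, √Δ=0.6806 → z ∈ {-0.3222, 0.2351}; z = -0.3222 (taking z<0)
x = 0.1542, y = 0.0419

(0.1542, 0.0419, -0.3222)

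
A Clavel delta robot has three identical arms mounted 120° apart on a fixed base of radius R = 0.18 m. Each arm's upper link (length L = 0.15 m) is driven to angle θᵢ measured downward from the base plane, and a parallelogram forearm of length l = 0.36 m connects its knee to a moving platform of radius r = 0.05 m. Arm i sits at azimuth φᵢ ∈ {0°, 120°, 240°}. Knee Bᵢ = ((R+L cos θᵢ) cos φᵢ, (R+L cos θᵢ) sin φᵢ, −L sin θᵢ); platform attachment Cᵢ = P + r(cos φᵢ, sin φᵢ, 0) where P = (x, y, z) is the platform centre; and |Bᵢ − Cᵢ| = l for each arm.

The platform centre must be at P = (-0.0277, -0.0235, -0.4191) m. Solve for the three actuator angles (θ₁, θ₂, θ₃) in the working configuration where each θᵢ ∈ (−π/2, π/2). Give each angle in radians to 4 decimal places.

θ₁ = 1.1346, θ₂ = 1.0477, θ₃ = 0.8730

arm 1 (φ=0.0°): x'=-0.0277, y'=-0.0235
  A cos θ + B sin θ = C:  0.1577·cos θ + -0.4191·sin θ = -0.3132
  √(A²+B²)=0.4478;  θ1 = -1.2109+2.3455 ≈ 1.1346
φ2=120.0° → target in arm frame (-0.0065, 0.0357)
  A cos θ + B sin θ = C:  0.1365·cos θ + -0.4191·sin θ = -0.2948
  √(A²+B²)=0.4408;  θ2 = -1.2559+2.3036 ≈ 1.0477
φ3=240.0° → target in arm frame (0.0342, -0.0122)
  A cos θ + B sin θ = C:  0.0958·cos θ + -0.4191·sin θ = -0.2596
  θ3 = atan2(B,A) + arccos(C/0.4299) = 0.8730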